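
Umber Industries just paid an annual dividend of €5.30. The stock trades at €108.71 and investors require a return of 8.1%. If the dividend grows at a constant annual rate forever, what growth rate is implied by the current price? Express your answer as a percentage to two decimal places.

3.07%

P = D₀(1+g)/(r−g) ⇒ P(r−g) = D₀(1+g) ⇒ g(P+D₀) = P·r − D₀
g = (P·r − D₀)/(P + D₀) = (€108.71×0.081 − €5.30) / (€108.71 + €5.30) = 0.030747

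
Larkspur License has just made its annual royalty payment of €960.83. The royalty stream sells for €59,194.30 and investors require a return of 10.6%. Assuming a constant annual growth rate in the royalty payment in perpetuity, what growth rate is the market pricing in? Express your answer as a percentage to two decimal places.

8.83%

P = D₀(1+g)/(r−g) ⇒ P(r−g) = D₀(1+g) ⇒ g(P+D₀) = P·r − D₀
g = (P·r − D₀)/(P + D₀) = (€59,194.30×0.106 − €960.83) / (€59,194.30 + €960.83) = 0.088334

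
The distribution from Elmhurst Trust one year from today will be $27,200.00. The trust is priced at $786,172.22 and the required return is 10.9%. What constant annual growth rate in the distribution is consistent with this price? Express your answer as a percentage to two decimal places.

7.44%

P = D₁/(r−g) ⇒ g = r − D₁/P = 0.109 − $27,200.00/$786,172.22 = 0.074402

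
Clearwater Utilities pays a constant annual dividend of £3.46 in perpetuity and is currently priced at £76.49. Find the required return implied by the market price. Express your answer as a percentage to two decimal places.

4.52%

P = C/r ⇒ r = C/P = £3.46/£76.49 = 0.045235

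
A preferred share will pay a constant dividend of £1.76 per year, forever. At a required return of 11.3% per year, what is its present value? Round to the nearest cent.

£15.58

Level perpetuity: PV = C / r = £1.76 / 0.113 = £15.58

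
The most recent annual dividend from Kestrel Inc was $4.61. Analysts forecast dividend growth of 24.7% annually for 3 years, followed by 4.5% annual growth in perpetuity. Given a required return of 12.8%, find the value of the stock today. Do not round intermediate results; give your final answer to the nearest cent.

D_1 = 5.74867
D_2 = 7.16859
D_3 = 8.93923
Terminal value at year 3: TV = D_3×(1+g_2)/(r−g_2) = 9.34150/0.083 = 112.54818
P_0 = D_1/(1+r)^1 + D_2/(1+r)^2 + D_3/(1+r)^3 + TV/(1+r)^3
    = 5.09634 + 5.63398 + 6.22835 + 78.41717 = 95.37585

$95.38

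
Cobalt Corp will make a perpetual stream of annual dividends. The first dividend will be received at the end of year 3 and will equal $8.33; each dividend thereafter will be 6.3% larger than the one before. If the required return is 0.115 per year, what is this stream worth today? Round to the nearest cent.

Value at end of year 2: C₁ / (r − g) = $8.33 / (0.115 − 0.063) = $160.1923
Discount to today: PV = $160.1923 / (1 + 0.115)^2 = $160.1923 / 1.243225 = $128.85

$128.85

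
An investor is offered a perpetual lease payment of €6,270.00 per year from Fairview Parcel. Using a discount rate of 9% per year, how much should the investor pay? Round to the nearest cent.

€69666.67

Level perpetuity: PV = C / r = €6,270.00 / 0.09 = €69,666.67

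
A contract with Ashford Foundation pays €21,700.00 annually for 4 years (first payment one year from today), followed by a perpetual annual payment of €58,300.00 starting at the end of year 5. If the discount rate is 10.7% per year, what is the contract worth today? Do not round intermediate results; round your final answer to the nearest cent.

PV of 4-year annuity: €21,700.00 × [1 − (1+0.107)^−4] / 0.107 = 67756.57300
Perpetuity value at year 4: €58,300.00 / 0.107 = 544859.81308
PV of perpetuity: 544859.81308 / (1+0.107)^4 = 362822.56858
Total PV = 67756.57300 + 362822.56858 = 430579.14158

€430579.14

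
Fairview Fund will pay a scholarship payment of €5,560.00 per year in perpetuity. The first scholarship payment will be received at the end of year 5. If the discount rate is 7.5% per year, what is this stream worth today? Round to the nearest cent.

€55511.08

Value at end of year 4: C / r = €5,560.00 / 0.075 = €74,133.3333
Discount to today: PV = €74,133.3333 / (1 + 0.075)^4 = €74,133.3333 / 1.335469 = €55,511.08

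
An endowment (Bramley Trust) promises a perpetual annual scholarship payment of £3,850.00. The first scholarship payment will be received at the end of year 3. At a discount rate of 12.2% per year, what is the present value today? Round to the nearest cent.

£25067.74

Value at end of year 2: C / r = £3,850.00 / 0.122 = £31,557.3770
Discount to today: PV = £31,557.3770 / (1 + 0.122)^2 = £31,557.3770 / 1.258884 = £25,067.74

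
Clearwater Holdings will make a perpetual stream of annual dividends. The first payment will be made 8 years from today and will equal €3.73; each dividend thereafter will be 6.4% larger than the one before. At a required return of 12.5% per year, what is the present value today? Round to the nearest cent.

Value at end of year 7: C₁ / (r − g) = €3.73 / (0.125 − 0.064) = €61.1475
Discount to today: PV = €61.1475 / (1 + 0.125)^7 = €61.1475 / 2.280697 = €26.81

€26.81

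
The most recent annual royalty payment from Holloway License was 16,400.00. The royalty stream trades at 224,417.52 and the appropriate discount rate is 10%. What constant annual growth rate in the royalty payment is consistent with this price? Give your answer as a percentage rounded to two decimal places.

2.51%

P = D₀(1+g)/(r−g) ⇒ P(r−g) = D₀(1+g) ⇒ g(P+D₀) = P·r − D₀
g = (P·r − D₀)/(P + D₀) = (224,417.52×0.1 − 16,400.00) / (224,417.52 + 16,400.00) = 0.025089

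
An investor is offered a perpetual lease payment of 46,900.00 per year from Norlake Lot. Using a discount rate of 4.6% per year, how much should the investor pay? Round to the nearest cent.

1019565.22

Level perpetuity: PV = C / r = 46,900.00 / 0.046 = 1,019,565.22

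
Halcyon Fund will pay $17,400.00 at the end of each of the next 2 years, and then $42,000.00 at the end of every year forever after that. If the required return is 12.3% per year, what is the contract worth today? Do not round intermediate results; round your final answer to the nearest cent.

$300051.47

PV of 2-year annuity: $17,400.00 × [1 − (1+0.123)^−2] / 0.123 = 29291.37305
Perpetuity value at year 2: $42,000.00 / 0.123 = 341463.41463
PV of perpetuity: 341463.41463 / (1+0.123)^2 = 270760.10038
Total PV = 29291.37305 + 270760.10038 = 300051.47343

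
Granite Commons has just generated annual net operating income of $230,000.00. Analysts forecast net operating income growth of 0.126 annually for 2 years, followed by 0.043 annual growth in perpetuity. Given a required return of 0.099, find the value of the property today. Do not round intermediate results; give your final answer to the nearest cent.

D_1 = 258980.00000
D_2 = 291611.48000
Terminal value at year 2: TV = D_2×(1+g_2)/(r−g_2) = 304150.77364/0.056 = 5431263.81500
P_0 = D_1/(1+r)^1 + D_2/(1+r)^2 + TV/(1+r)^2
    = 235650.59145 + 241440.00543 + 4496820.10116 = 4973910.69804

$4973910.70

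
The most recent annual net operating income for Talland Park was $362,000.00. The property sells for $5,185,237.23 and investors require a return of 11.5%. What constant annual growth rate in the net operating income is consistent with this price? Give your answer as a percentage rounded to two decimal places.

4.22%

P = D₀(1+g)/(r−g) ⇒ P(r−g) = D₀(1+g) ⇒ g(P+D₀) = P·r − D₀
g = (P·r − D₀)/(P + D₀) = ($5,185,237.23×0.115 − $362,000.00) / ($5,185,237.23 + $362,000.00) = 0.042238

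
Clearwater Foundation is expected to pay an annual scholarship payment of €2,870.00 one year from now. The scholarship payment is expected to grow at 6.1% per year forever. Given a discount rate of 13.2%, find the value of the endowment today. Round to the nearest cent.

Growing perpetuity: P = D₁ / (r − g) = €2,870.0000 / (0.132 − 0.061) = €40,422.54

€40422.54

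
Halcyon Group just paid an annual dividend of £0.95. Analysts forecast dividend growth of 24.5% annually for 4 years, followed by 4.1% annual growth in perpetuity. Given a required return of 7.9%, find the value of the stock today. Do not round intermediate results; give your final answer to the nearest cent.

D_1 = 1.18275
D_2 = 1.47252
D_3 = 1.83329
D_4 = 2.28245
Terminal value at year 4: TV = D_4×(1+g_2)/(r−g_2) = 2.37603/0.038 = 62.52708
P_0 = D_1/(1+r)^1 + D_2/(1+r)^2 + D_3/(1+r)^3 + D_4/(1+r)^4 + TV/(1+r)^4
    = 1.09615 + 1.26479 + 1.45938 + 1.68390 + 46.12988 = 51.63410

£51.63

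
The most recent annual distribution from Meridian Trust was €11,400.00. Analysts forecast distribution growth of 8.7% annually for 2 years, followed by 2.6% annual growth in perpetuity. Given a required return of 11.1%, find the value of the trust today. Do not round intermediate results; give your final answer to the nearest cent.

€153790.33

D_1 = 12391.80000
D_2 = 13469.88660
Terminal value at year 2: TV = D_2×(1+g_2)/(r−g_2) = 13820.10365/0.085 = 162589.45472
P_0 = D_1/(1+r)^1 + D_2/(1+r)^2 + TV/(1+r)^2
    = 11153.73537 + 10912.79059 + 131723.80177 = 153790.32774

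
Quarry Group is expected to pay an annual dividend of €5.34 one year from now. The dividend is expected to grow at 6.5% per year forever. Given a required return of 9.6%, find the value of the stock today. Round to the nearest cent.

€172.26

Growing perpetuity: P = D₁ / (r − g) = €5.3400 / (0.096 − 0.065) = €172.26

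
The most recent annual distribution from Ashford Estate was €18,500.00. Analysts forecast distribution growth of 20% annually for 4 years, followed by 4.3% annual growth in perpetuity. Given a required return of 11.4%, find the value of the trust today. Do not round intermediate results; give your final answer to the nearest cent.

€455344.06

D_1 = 22200.00000
D_2 = 26640.00000
D_3 = 31968.00000
D_4 = 38361.60000
Terminal value at year 4: TV = D_4×(1+g_2)/(r−g_2) = 40011.14880/0.071 = 563537.30704
P_0 = D_1/(1+r)^1 + D_2/(1+r)^2 + D_3/(1+r)^3 + D_4/(1+r)^4 + TV/(1+r)^4
    = 19928.18671 + 21466.62842 + 23123.83672 + 24908.98030 + 365916.42898 = 455344.06113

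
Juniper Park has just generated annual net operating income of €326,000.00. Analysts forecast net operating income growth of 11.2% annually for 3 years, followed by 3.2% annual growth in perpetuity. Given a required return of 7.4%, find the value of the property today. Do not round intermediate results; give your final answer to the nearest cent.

€9939831.35

D_1 = 362512.00000
D_2 = 403113.34400
D_3 = 448262.03853
Terminal value at year 3: TV = D_3×(1+g_2)/(r−g_2) = 462606.42376/0.042 = 11014438.66097
P_0 = D_1/(1+r)^1 + D_2/(1+r)^2 + D_3/(1+r)^3 + TV/(1+r)^3
    = 337534.45065 + 349477.01036 + 361842.11873 + 8890977.77456 = 9939831.35430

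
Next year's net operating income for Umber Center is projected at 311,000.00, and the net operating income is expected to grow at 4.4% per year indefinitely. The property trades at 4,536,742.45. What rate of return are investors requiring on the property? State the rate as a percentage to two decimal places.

11.26%

P = D₁/(r − g) ⇒ r = D₁/P + g = 311,000.0000/4,536,742.45 + 0.044 = 0.068551 + 0.044 = 0.112551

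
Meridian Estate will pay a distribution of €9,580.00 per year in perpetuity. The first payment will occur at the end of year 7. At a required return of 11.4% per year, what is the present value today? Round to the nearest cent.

€43969.30

Value at end of year 6: C / r = €9,580.00 / 0.114 = €84,035.0877
Discount to today: PV = €84,035.0877 / (1 + 0.114)^6 = €84,035.0877 / 1.911222 = €43,969.30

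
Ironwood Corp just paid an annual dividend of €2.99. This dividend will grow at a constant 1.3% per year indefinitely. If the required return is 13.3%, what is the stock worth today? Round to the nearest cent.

€25.24

D₁ = D₀ × (1 + g) = €2.99 × 1.013 = €3.0289
Growing perpetuity: P = D₁ / (r − g) = €3.0289 / (0.133 − 0.013) = €25.24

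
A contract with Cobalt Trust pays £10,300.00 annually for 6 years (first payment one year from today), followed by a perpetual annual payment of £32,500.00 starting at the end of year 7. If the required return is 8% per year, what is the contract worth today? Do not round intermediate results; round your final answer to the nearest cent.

£303622.07

PV of 6-year annuity: £10,300.00 × [1 − (1+0.08)^−6] / 0.08 = 47615.66054
Perpetuity value at year 6: £32,500.00 / 0.08 = 406250.00000
PV of perpetuity: 406250.00000 / (1+0.08)^6 = 256006.41092
Total PV = 47615.66054 + 256006.41092 = 303622.07146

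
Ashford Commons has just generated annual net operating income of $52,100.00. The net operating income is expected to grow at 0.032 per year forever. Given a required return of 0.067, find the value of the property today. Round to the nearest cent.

$1536205.71

D₁ = D₀ × (1 + g) = $52,100.00 × 1.032 = $53,767.2000
Growing perpetuity: P = D₁ / (r − g) = $53,767.2000 / (0.067 − 0.032) = $1,536,205.71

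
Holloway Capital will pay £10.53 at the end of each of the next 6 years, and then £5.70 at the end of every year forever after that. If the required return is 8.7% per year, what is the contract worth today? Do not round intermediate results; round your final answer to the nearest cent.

£87.38

PV of 6-year annuity: £10.53 × [1 − (1+0.087)^−6] / 0.087 = 47.66223
Perpetuity value at year 6: £5.70 / 0.087 = 65.51724
PV of perpetuity: 65.51724 / (1+0.087)^6 = 39.71717
Total PV = 47.66223 + 39.71717 = 87.37940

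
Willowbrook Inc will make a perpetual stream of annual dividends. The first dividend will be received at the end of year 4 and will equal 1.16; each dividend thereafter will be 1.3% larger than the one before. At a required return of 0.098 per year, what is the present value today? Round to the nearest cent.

Value at end of year 3: C₁ / (r − g) = 1.16 / (0.098 − 0.013) = 13.6471
Discount to today: PV = 13.6471 / (1 + 0.098)^3 = 13.6471 / 1.323753 = 10.31

10.31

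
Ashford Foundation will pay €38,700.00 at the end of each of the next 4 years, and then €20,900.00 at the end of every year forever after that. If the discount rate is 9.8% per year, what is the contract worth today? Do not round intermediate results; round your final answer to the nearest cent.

PV of 4-year annuity: €38,700.00 × [1 − (1+0.098)^−4] / 0.098 = 123206.78615
Perpetuity value at year 4: €20,900.00 / 0.098 = 213265.30612
PV of perpetuity: 213265.30612 / (1+0.098)^4 = 146727.27433
Total PV = 123206.78615 + 146727.27433 = 269934.06047

€269934.06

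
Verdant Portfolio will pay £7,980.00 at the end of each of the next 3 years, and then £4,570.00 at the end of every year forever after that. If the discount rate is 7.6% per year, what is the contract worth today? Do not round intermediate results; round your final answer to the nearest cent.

PV of 3-year annuity: £7,980.00 × [1 − (1+0.076)^−3] / 0.076 = 20714.57422
Perpetuity value at year 3: £4,570.00 / 0.076 = 60131.57895
PV of perpetuity: 60131.57895 / (1+0.076)^3 = 48268.72128
Total PV = 20714.57422 + 48268.72128 = 68983.29550

£68983.30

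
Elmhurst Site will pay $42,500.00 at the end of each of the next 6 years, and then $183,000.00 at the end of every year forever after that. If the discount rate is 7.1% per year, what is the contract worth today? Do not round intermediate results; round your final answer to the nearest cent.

$1909828.41

PV of 6-year annuity: $42,500.00 × [1 − (1+0.071)^−6] / 0.071 = 201954.06367
Perpetuity value at year 6: $183,000.00 / 0.071 = 2577464.78873
PV of perpetuity: 2577464.78873 / (1+0.071)^6 = 1707874.34986
Total PV = 201954.06367 + 1707874.34986 = 1909828.41354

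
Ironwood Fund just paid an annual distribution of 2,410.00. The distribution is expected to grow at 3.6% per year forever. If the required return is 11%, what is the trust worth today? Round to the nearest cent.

D₁ = D₀ × (1 + g) = 2,410.00 × 1.036 = 2,496.7600
Growing perpetuity: P = D₁ / (r − g) = 2,496.7600 / (0.11 − 0.036) = 33,740.00

33740.00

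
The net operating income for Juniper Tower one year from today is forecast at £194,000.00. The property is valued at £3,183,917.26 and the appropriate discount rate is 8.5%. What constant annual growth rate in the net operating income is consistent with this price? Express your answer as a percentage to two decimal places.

2.41%

P = D₁/(r−g) ⇒ g = r − D₁/P = 0.085 − £194,000.00/£3,183,917.26 = 0.024069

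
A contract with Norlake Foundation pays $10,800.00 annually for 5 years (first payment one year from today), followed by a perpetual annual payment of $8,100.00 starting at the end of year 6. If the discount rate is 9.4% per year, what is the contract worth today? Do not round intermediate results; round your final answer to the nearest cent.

$96564.17

PV of 5-year annuity: $10,800.00 × [1 − (1+0.094)^−5] / 0.094 = 41575.83947
Perpetuity value at year 5: $8,100.00 / 0.094 = 86170.21277
PV of perpetuity: 86170.21277 / (1+0.094)^5 = 54988.33316
Total PV = 41575.83947 + 54988.33316 = 96564.17263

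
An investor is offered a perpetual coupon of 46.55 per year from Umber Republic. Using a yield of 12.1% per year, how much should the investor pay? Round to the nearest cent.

Level perpetuity: PV = C / r = 46.55 / 0.121 = 384.71

384.71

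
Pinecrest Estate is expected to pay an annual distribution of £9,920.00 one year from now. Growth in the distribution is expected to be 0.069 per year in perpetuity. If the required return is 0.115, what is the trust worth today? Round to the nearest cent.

£215652.17

Growing perpetuity: P = D₁ / (r − g) = £9,920.0000 / (0.115 − 0.069) = £215,652.17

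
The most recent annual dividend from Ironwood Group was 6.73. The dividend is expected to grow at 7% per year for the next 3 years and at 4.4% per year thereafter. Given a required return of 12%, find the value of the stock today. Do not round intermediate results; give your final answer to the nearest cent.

D_1 = 7.20110
D_2 = 7.70518
D_3 = 8.24454
Terminal value at year 3: TV = D_3×(1+g_2)/(r−g_2) = 8.60730/0.076 = 113.25394
P_0 = D_1/(1+r)^1 + D_2/(1+r)^2 + D_3/(1+r)^3 + TV/(1+r)^3
    = 6.42955 + 6.14252 + 5.86830 + 80.61191 = 99.05229

99.05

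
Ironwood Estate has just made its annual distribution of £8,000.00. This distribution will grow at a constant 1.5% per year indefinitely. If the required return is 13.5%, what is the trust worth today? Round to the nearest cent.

D₁ = D₀ × (1 + g) = £8,000.00 × 1.015 = £8,120.0000
Growing perpetuity: P = D₁ / (r − g) = £8,120.0000 / (0.135 − 0.015) = £67,666.67

£67666.67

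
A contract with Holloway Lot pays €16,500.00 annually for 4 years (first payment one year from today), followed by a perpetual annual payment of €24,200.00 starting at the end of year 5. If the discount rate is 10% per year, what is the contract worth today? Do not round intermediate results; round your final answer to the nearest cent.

PV of 4-year annuity: €16,500.00 × [1 − (1+0.1)^−4] / 0.1 = 52302.77986
Perpetuity value at year 4: €24,200.00 / 0.1 = 242000.00000
PV of perpetuity: 242000.00000 / (1+0.1)^4 = 165289.25620
Total PV = 52302.77986 + 165289.25620 = 217592.03606

€217592.04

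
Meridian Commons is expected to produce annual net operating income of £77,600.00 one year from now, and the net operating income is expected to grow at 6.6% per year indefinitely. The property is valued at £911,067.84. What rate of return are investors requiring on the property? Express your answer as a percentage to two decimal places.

15.12%

P = D₁/(r − g) ⇒ r = D₁/P + g = £77,600.0000/£911,067.84 + 0.066 = 0.085175 + 0.066 = 0.151175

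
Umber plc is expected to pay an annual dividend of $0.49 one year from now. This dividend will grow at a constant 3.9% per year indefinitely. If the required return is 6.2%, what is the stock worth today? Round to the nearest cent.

$21.30

Growing perpetuity: P = D₁ / (r − g) = $0.4900 / (0.062 − 0.039) = $21.30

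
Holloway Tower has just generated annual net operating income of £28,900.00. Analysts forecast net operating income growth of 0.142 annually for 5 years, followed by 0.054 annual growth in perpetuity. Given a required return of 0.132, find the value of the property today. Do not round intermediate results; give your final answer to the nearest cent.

£556452.02

D_1 = 33003.80000
D_2 = 37690.33960
D_3 = 43042.36782
D_4 = 49154.38405
D_5 = 56134.30659
Terminal value at year 5: TV = D_5×(1+g_2)/(r−g_2) = 59165.55915/0.078 = 758532.80956
P_0 = D_1/(1+r)^1 + D_2/(1+r)^2 + D_3/(1+r)^3 + D_4/(1+r)^4 + D_5/(1+r)^5 + TV/(1+r)^5
    = 29155.30035 + 29412.85601 + 29672.68689 + 29934.81310 + 30199.25491 + 408077.11129 = 556452.02256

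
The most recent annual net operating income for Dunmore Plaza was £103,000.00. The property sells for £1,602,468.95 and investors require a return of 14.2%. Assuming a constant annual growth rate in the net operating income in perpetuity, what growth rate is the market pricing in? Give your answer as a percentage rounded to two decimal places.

P = D₀(1+g)/(r−g) ⇒ P(r−g) = D₀(1+g) ⇒ g(P+D₀) = P·r − D₀
g = (P·r − D₀)/(P + D₀) = (£1,602,468.95×0.142 − £103,000.00) / (£1,602,468.95 + £103,000.00) = 0.073030

7.30%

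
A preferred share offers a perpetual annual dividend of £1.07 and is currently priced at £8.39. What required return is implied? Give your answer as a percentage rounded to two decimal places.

12.75%

P = C/r ⇒ r = C/P = £1.07/£8.39 = 0.127533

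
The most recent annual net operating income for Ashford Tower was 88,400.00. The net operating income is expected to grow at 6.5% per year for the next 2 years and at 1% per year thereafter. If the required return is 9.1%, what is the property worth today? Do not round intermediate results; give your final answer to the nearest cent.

D_1 = 94146.00000
D_2 = 100265.49000
Terminal value at year 2: TV = D_2×(1+g_2)/(r−g_2) = 101268.14490/0.081 = 1250224.01111
P_0 = D_1/(1+r)^1 + D_2/(1+r)^2 + TV/(1+r)^2
    = 86293.30889 + 84236.82307 + 1050360.38642 = 1220890.51838

1220890.52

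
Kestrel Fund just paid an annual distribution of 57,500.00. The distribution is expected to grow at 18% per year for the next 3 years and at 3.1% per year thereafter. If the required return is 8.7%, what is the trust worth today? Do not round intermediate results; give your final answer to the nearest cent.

D_1 = 67850.00000
D_2 = 80063.00000
D_3 = 94474.34000
Terminal value at year 3: TV = D_3×(1+g_2)/(r−g_2) = 97403.04454/0.056 = 1739340.08107
P_0 = D_1/(1+r)^1 + D_2/(1+r)^2 + D_3/(1+r)^3 + TV/(1+r)^3
    = 62419.50322 + 67759.90230 + 73557.20765 + 1354240.73366 = 1557977.34683

1557977.35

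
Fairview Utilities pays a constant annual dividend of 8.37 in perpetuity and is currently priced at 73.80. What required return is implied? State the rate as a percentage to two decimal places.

P = C/r ⇒ r = C/P = 8.37/73.80 = 0.113415

11.34%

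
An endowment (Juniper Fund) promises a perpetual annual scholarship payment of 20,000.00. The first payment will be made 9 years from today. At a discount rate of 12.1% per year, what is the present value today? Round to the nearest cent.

66282.63

Value at end of year 8: C / r = 20,000.00 / 0.121 = 165,289.2562
Discount to today: PV = 165,289.2562 / (1 + 0.121)^8 = 165,289.2562 / 2.493704 = 66,282.63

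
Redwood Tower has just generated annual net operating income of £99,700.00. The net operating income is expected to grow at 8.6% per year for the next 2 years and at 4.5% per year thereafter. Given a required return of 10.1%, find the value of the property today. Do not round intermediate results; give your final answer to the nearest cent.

£2005468.02

D_1 = 108274.20000
D_2 = 117585.78120
Terminal value at year 2: TV = D_2×(1+g_2)/(r−g_2) = 122877.14135/0.056 = 2194234.66704
P_0 = D_1/(1+r)^1 + D_2/(1+r)^2 + TV/(1+r)^2
    = 98341.68937 + 97001.88434 + 1810124.44886 = 2005468.02258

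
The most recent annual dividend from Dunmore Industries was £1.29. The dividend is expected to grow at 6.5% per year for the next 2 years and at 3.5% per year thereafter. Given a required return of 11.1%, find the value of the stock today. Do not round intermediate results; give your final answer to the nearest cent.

D_1 = 1.37385
D_2 = 1.46315
Terminal value at year 2: TV = D_2×(1+g_2)/(r−g_2) = 1.51436/0.076 = 19.92580
P_0 = D_1/(1+r)^1 + D_2/(1+r)^2 + TV/(1+r)^2
    = 1.23659 + 1.18539 + 16.14312 = 18.56510

£18.57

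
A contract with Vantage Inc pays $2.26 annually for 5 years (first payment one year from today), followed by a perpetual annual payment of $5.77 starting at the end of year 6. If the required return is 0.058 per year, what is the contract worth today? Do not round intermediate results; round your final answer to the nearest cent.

PV of 5-year annuity: $2.26 × [1 − (1+0.058)^−5] / 0.058 = 9.57196
Perpetuity value at year 5: $5.77 / 0.058 = 99.48276
PV of perpetuity: 99.48276 / (1+0.058)^5 = 75.04461
Total PV = 9.57196 + 75.04461 = 84.61657

$84.62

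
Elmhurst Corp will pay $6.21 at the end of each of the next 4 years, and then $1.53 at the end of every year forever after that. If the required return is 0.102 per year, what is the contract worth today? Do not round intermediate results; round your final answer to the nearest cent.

$29.77

PV of 4-year annuity: $6.21 × [1 − (1+0.102)^−4] / 0.102 = 19.59994
Perpetuity value at year 4: $1.53 / 0.102 = 15.00000
PV of perpetuity: 15.00000 / (1+0.102)^4 = 10.17103
Total PV = 19.59994 + 10.17103 = 29.77097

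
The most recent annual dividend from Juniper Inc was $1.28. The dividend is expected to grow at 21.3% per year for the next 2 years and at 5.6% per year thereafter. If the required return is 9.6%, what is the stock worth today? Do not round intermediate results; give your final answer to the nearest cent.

D_1 = 1.55264
D_2 = 1.88335
Terminal value at year 2: TV = D_2×(1+g_2)/(r−g_2) = 1.98882/0.04 = 49.72050
P_0 = D_1/(1+r)^1 + D_2/(1+r)^2 + TV/(1+r)^2
    = 1.41664 + 1.56787 + 41.39181 = 44.37632

$44.38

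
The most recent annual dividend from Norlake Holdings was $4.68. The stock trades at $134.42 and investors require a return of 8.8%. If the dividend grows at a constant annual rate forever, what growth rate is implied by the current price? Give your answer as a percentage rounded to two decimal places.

P = D₀(1+g)/(r−g) ⇒ P(r−g) = D₀(1+g) ⇒ g(P+D₀) = P·r − D₀
g = (P·r − D₀)/(P + D₀) = ($134.42×0.088 − $4.68) / ($134.42 + $4.68) = 0.051394

5.14%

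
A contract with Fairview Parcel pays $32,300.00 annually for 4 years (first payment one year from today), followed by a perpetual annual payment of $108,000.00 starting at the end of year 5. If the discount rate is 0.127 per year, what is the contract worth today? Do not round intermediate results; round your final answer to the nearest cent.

PV of 4-year annuity: $32,300.00 × [1 − (1+0.127)^−4] / 0.127 = 96677.38276
Perpetuity value at year 4: $108,000.00 / 0.127 = 850393.70079
PV of perpetuity: 850393.70079 / (1+0.127)^4 = 527138.05565
Total PV = 96677.38276 + 527138.05565 = 623815.43841

$623815.44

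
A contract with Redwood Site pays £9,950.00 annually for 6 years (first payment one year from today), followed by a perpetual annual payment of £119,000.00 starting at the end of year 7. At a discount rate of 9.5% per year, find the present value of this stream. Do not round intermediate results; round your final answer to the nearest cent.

£770649.62

PV of 6-year annuity: £9,950.00 × [1 − (1+0.095)^−6] / 0.095 = 43977.26249
Perpetuity value at year 6: £119,000.00 / 0.095 = 1252631.57895
PV of perpetuity: 1252631.57895 / (1+0.095)^6 = 726672.35923
Total PV = 43977.26249 + 726672.35923 = 770649.62172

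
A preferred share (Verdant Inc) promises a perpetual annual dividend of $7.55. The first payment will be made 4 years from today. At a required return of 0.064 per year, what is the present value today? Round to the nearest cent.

$97.94

Value at end of year 3: C / r = $7.55 / 0.064 = $117.9688
Discount to today: PV = $117.9688 / (1 + 0.064)^3 = $117.9688 / 1.204550 = $97.94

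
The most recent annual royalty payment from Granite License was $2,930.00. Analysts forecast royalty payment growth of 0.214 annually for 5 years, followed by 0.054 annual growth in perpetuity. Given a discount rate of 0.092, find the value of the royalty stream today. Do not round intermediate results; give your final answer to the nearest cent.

D_1 = 3557.02000
D_2 = 4318.22228
D_3 = 5242.32185
D_4 = 6364.17872
D_5 = 7726.11297
Terminal value at year 5: TV = D_5×(1+g_2)/(r−g_2) = 8143.32307/0.038 = 214297.97554
P_0 = D_1/(1+r)^1 + D_2/(1+r)^2 + D_3/(1+r)^3 + D_4/(1+r)^4 + D_5/(1+r)^5 + TV/(1+r)^5
    = 3257.34432 + 3621.26008 + 4025.83309 + 4475.60565 + 4975.62753 + 138008.19521 = 158363.86589

$158363.87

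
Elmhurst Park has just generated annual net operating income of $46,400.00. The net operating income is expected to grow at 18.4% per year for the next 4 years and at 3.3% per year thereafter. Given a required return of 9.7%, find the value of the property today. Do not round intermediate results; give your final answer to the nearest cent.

$1241726.77

D_1 = 54937.60000
D_2 = 65046.11840
D_3 = 77014.60419
D_4 = 91185.29136
Terminal value at year 4: TV = D_4×(1+g_2)/(r−g_2) = 94194.40597/0.064 = 1471787.59329
P_0 = D_1/(1+r)^1 + D_2/(1+r)^2 + D_3/(1+r)^3 + D_4/(1+r)^4 + TV/(1+r)^4
    = 50079.85415 + 54051.54723 + 58338.22417 + 62964.86547 + 1016292.28176 = 1241726.77279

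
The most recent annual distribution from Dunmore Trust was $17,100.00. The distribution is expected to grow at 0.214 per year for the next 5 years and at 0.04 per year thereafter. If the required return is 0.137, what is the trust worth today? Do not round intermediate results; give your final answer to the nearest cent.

D_1 = 20759.40000
D_2 = 25201.91160
D_3 = 30595.12068
D_4 = 37142.47651
D_5 = 45090.96648
Terminal value at year 5: TV = D_5×(1+g_2)/(r−g_2) = 46894.60514/0.097 = 483449.53753
P_0 = D_1/(1+r)^1 + D_2/(1+r)^2 + D_3/(1+r)^3 + D_4/(1+r)^4 + D_5/(1+r)^5 + TV/(1+r)^5
    = 18258.04749 + 19494.52037 + 20814.72975 + 22224.34645 + 23729.42532 + 254418.58079 = 358939.65017

$358939.65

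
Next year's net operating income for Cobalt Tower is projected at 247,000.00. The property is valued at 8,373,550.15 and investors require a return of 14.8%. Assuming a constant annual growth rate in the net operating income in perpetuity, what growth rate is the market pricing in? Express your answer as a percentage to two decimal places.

11.85%

P = D₁/(r−g) ⇒ g = r − D₁/P = 0.148 − 247,000.00/8,373,550.15 = 0.118502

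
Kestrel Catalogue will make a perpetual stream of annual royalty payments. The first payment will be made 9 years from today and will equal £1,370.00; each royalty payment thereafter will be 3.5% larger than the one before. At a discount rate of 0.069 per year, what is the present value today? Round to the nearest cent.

£23627.62

Value at end of year 8: C₁ / (r − g) = £1,370.00 / (0.069 − 0.035) = £40,294.1176
Discount to today: PV = £40,294.1176 / (1 + 0.069)^8 = £40,294.1176 / 1.705382 = £23,627.62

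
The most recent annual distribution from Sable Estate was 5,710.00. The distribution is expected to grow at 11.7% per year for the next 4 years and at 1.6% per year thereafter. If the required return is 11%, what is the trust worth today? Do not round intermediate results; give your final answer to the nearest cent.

86490.57

D_1 = 6378.07000
D_2 = 7124.30419
D_3 = 7957.84778
D_4 = 8888.91597
Terminal value at year 4: TV = D_4×(1+g_2)/(r−g_2) = 9031.13863/0.094 = 96075.94283
P_0 = D_1/(1+r)^1 + D_2/(1+r)^2 + D_3/(1+r)^3 + D_4/(1+r)^4 + TV/(1+r)^4
    = 5746.00901 + 5782.24510 + 5818.70971 + 5855.40428 + 63288.19941 = 86490.56751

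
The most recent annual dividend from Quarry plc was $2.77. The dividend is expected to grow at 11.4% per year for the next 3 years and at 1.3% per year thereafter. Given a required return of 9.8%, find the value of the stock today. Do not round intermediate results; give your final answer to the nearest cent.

D_1 = 3.08578
D_2 = 3.43756
D_3 = 3.82944
Terminal value at year 3: TV = D_3×(1+g_2)/(r−g_2) = 3.87922/0.085 = 45.63792
P_0 = D_1/(1+r)^1 + D_2/(1+r)^2 + D_3/(1+r)^3 + TV/(1+r)^3
    = 2.81036 + 2.85132 + 2.89287 + 34.47616 = 43.03070

$43.03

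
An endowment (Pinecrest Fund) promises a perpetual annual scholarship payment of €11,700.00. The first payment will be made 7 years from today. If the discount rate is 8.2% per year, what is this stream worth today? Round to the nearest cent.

Value at end of year 6: C / r = €11,700.00 / 0.082 = €142,682.9268
Discount to today: PV = €142,682.9268 / (1 + 0.082)^6 = €142,682.9268 / 1.604588 = €88,921.84

€88921.84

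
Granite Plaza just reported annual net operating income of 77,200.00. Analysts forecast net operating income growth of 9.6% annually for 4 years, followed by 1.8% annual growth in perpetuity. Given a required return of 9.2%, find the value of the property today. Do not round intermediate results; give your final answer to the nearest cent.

D_1 = 84611.20000
D_2 = 92733.87520
D_3 = 101636.32722
D_4 = 111393.41463
Terminal value at year 4: TV = D_4×(1+g_2)/(r−g_2) = 113398.49610/0.074 = 1532412.10940
P_0 = D_1/(1+r)^1 + D_2/(1+r)^2 + D_3/(1+r)^3 + D_4/(1+r)^4 + TV/(1+r)^4
    = 77482.78388 + 77766.60360 + 78051.46296 + 78337.36575 + 1077668.08562 = 1389306.30182

1389306.30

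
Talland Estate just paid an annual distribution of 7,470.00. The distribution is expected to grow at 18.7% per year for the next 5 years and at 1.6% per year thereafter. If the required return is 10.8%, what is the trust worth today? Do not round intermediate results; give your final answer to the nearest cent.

D_1 = 8866.89000
D_2 = 10524.99843
D_3 = 12493.17314
D_4 = 14829.39651
D_5 = 17602.49366
Terminal value at year 5: TV = D_5×(1+g_2)/(r−g_2) = 17884.13356/0.092 = 194392.75608
P_0 = D_1/(1+r)^1 + D_2/(1+r)^2 + D_3/(1+r)^3 + D_4/(1+r)^4 + D_5/(1+r)^5 + TV/(1+r)^5
    = 8002.60830 + 8573.19139 + 9184.45684 + 9839.30529 + 10540.84421 + 116407.58388 = 162547.98991

162547.99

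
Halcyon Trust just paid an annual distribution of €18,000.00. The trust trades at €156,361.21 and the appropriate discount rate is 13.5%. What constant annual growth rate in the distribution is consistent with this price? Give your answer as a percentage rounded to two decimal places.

P = D₀(1+g)/(r−g) ⇒ P(r−g) = D₀(1+g) ⇒ g(P+D₀) = P·r − D₀
g = (P·r − D₀)/(P + D₀) = (€156,361.21×0.135 − €18,000.00) / (€156,361.21 + €18,000.00) = 0.017829

1.78%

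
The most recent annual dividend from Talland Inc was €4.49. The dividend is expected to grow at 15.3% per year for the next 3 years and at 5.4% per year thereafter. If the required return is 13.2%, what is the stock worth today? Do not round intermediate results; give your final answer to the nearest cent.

€78.09

D_1 = 5.17697
D_2 = 5.96905
D_3 = 6.88231
Terminal value at year 3: TV = D_3×(1+g_2)/(r−g_2) = 7.25396/0.078 = 92.99943
P_0 = D_1/(1+r)^1 + D_2/(1+r)^2 + D_3/(1+r)^3 + TV/(1+r)^3
    = 4.57330 + 4.65814 + 4.74455 + 64.11225 = 78.08823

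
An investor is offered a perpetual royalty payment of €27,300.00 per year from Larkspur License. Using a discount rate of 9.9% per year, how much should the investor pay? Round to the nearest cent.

€275757.58

Level perpetuity: PV = C / r = €27,300.00 / 0.099 = €275,757.58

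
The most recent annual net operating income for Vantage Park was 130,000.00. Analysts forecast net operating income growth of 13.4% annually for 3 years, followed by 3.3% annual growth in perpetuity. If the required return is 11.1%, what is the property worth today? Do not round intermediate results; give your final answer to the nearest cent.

D_1 = 147420.00000
D_2 = 167174.28000
D_3 = 189575.63352
Terminal value at year 3: TV = D_3×(1+g_2)/(r−g_2) = 195831.62943/0.078 = 2510661.91572
P_0 = D_1/(1+r)^1 + D_2/(1+r)^2 + D_3/(1+r)^3 + TV/(1+r)^3
    = 132691.26913 + 135438.25310 + 138242.10532 + 1830821.72816 = 2237193.35570

2237193.36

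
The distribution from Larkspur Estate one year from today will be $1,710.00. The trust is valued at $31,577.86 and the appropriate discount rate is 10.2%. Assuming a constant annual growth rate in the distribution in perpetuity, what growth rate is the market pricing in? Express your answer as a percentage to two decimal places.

P = D₁/(r−g) ⇒ g = r − D₁/P = 0.102 − $1,710.00/$31,577.86 = 0.047848

4.78%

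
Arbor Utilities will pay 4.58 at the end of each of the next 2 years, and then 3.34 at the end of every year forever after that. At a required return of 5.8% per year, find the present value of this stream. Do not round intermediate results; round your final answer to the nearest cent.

PV of 2-year annuity: 4.58 × [1 − (1+0.058)^−2] / 0.058 = 8.42053
Perpetuity value at year 2: 3.34 / 0.058 = 57.58621
PV of perpetuity: 57.58621 / (1+0.058)^2 = 51.44547
Total PV = 8.42053 + 51.44547 = 59.86600

59.87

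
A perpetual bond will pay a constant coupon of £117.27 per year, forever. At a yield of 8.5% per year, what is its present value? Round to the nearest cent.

Level perpetuity: PV = C / r = £117.27 / 0.085 = £1,379.65

£1379.65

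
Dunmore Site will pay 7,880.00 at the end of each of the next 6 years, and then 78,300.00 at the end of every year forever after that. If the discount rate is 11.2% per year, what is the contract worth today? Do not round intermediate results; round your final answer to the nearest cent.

PV of 6-year annuity: 7,880.00 × [1 − (1+0.112)^−6] / 0.112 = 33145.44626
Perpetuity value at year 6: 78,300.00 / 0.112 = 699107.14286
PV of perpetuity: 699107.14286 / (1+0.112)^6 = 369755.81774
Total PV = 33145.44626 + 369755.81774 = 402901.26399

402901.26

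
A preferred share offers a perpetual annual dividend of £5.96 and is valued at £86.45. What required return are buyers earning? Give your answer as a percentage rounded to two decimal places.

P = C/r ⇒ r = C/P = £5.96/£86.45 = 0.068942

6.89%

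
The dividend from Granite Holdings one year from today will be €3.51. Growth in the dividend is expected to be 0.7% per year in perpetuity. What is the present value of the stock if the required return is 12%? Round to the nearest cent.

Growing perpetuity: P = D₁ / (r − g) = €3.5100 / (0.12 − 0.007) = €31.06

€31.06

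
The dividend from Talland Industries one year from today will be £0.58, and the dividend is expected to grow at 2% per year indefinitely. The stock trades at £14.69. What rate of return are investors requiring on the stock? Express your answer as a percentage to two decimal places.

5.95%

P = D₁/(r − g) ⇒ r = D₁/P + g = £0.5800/£14.69 + 0.02 = 0.039483 + 0.02 = 0.059483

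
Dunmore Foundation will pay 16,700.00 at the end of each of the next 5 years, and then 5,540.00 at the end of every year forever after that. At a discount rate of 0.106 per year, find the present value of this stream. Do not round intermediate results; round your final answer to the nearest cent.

PV of 5-year annuity: 16,700.00 × [1 − (1+0.106)^−5] / 0.106 = 62347.60326
Perpetuity value at year 5: 5,540.00 / 0.106 = 52264.15094
PV of perpetuity: 52264.15094 / (1+0.106)^5 = 31581.17358
Total PV = 62347.60326 + 31581.17358 = 93928.77683

93928.78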